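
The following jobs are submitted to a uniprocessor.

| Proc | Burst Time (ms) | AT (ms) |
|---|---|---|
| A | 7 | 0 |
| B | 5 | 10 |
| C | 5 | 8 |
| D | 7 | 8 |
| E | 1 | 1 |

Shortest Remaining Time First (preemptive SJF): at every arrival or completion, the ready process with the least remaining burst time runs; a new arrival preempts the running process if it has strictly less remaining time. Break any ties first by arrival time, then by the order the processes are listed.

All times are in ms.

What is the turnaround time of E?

1

Gantt: | A 0-1 | E 1-2 | A 2-8 | C 8-13 | B 13-18 | D 18-25 |
Completion: A=8  B=18  C=13  D=25  E=2
Turnaround(E) = completion − arrival = 2 − 1 = 1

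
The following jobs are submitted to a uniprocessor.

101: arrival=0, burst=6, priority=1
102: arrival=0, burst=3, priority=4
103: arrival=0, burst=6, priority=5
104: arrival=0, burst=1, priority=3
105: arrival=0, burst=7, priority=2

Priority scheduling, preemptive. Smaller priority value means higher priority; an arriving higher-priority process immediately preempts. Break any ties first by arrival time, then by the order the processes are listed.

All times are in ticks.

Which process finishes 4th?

Gantt: | 101 0-6 | 105 6-13 | 104 13-14 | 102 14-17 | 103 17-23 |
Completion: 101=6  102=17  103=23  104=14  105=13
Turnaround (C−A): 101=6  102=17  103=23  104=14  105=13
Finish order: 101 → 105 → 104 → 102 → 103

102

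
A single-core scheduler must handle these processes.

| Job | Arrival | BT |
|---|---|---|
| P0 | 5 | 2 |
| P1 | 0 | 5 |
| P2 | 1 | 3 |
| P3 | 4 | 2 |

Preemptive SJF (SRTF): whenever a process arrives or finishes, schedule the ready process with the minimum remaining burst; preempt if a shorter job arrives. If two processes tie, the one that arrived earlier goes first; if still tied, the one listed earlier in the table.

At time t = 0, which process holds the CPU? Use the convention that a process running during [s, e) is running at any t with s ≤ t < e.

Timeline: | P1 0-1 | P2 1-4 | P3 4-6 | P0 6-8 | P1 8-12 |
Completion: P0=8  P1=12  P2=4  P3=6

P1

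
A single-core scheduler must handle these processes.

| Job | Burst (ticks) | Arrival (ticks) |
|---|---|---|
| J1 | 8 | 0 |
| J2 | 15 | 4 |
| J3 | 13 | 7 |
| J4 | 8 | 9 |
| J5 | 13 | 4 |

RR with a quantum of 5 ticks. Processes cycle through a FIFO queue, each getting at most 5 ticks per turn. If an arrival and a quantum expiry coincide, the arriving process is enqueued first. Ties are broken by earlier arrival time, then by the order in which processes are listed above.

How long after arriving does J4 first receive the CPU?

14

Gantt: | J1 0-5 | J2 5-10 | J5 10-15 | J1 15-18 | J3 18-23 | J4 23-28 | J2 28-33 | J5 33-38 | J3 38-43 | J4 43-46 | J2 46-51 | J5 51-54 | J3 54-57 |
Completion: J1=18  J2=51  J3=57  J4=46  J5=54
Turnaround (C−A): J1=18  J2=47  J3=50  J4=37  J5=50
Response(J4) = first start − arrival = 23 − 9 = 14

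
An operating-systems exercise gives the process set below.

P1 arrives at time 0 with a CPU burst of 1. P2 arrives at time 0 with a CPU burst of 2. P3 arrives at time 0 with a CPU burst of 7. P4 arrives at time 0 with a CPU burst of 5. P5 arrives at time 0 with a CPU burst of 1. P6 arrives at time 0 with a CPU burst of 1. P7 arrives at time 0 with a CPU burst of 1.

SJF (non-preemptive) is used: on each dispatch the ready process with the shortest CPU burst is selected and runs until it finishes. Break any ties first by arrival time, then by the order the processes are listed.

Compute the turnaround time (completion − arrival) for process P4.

11

Schedule: | P1 0-1 | P5 1-2 | P6 2-3 | P7 3-4 | P2 4-6 | P4 6-11 | P3 11-18 |
Completion: P1=1  P2=6  P3=18  P4=11  P5=2  P6=3  P7=4
Turnaround (C−A): P1=1  P2=6  P3=18  P4=11  P5=2  P6=3  P7=4
Turnaround(P4) = completion − arrival = 11 − 0 = 11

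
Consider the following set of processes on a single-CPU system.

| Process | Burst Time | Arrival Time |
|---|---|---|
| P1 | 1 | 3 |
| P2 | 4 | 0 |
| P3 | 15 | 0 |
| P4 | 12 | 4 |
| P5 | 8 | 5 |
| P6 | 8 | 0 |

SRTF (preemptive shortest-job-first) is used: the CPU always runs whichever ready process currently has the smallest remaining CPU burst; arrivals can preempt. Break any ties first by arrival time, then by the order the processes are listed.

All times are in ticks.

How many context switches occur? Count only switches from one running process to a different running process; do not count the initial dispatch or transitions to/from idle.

5

Timeline: | P2 0-4 | P1 4-5 | P6 5-13 | P5 13-21 | P4 21-33 | P3 33-48 |
Completion: P1=5  P2=4  P3=48  P4=33  P5=21  P6=13
Turnaround (C−A): P1=2  P2=4  P3=48  P4=29  P5=16  P6=13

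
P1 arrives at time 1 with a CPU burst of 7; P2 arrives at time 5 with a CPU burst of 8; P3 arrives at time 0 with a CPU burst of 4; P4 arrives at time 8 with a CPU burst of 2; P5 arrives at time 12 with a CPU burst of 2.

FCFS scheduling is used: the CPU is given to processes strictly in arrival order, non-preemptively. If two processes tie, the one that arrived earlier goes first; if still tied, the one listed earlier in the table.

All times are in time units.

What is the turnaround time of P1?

10

Gantt: | P3 0-4 | P1 4-11 | P2 11-19 | P4 19-21 | P5 21-23 |
Completion: P1=11  P2=19  P3=4  P4=21  P5=23
Turnaround (C−A): P1=10  P2=14  P3=4  P4=13  P5=11
Turnaround(P1) = completion − arrival = 11 − 1 = 10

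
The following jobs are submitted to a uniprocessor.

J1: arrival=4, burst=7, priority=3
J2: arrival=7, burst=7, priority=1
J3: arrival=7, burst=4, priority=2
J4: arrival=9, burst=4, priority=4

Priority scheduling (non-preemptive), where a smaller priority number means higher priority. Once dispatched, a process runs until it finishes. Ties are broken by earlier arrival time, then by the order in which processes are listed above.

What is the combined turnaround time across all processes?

50

Timeline: | idle 0-4 | J1 4-11 | J2 11-18 | J3 18-22 | J4 22-26 |
Completion: J1=11  J2=18  J3=22  J4=26
Turnaround = completion − arrival: J1=7, J2=11, J3=15, J4=17
Total turnaround = 7 + 11 + 15 + 17 = 50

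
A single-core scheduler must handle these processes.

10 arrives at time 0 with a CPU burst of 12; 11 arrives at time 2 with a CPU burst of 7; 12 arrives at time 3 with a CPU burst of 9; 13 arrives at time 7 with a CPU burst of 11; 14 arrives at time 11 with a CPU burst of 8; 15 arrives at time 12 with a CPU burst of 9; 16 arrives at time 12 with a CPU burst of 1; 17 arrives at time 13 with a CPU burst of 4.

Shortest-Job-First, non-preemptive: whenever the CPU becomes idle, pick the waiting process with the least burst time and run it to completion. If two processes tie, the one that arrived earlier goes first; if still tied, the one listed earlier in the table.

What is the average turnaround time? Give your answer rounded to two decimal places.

23.75

Gantt: | 10 0-12 | 16 12-13 | 17 13-17 | 11 17-24 | 14 24-32 | 12 32-41 | 15 41-50 | 13 50-61 |
Completion: 10=12  11=24  12=41  13=61  14=32  15=50  16=13  17=17
Turnaround times: 10=12, 11=22, 12=38, 13=54, 14=21, 15=38, 16=1, 17=4
Average turnaround = (12+22+38+54+21+38+1+4) / 8 = 190/8 = 23.75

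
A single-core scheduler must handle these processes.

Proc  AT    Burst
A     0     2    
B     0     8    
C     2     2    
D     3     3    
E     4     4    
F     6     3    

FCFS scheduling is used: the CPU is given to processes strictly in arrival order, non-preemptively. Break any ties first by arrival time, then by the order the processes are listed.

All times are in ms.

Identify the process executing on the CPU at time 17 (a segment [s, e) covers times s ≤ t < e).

E

Schedule: | A 0-2 | B 2-10 | C 10-12 | D 12-15 | E 15-19 | F 19-22 |
Completion: A=2  B=10  C=12  D=15  E=19  F=22
Turnaround (C−A): A=2  B=10  C=10  D=12  E=15  F=16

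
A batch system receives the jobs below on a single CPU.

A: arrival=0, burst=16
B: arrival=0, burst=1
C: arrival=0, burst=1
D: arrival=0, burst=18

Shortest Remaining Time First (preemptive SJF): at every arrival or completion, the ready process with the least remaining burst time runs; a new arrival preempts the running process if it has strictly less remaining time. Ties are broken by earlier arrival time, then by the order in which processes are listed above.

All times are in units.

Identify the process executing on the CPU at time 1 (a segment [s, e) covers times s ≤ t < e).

C

Schedule: | B 0-1 | C 1-2 | A 2-18 | D 18-36 |
Completion: A=18  B=1  C=2  D=36
Turnaround (C−A): A=18  B=1  C=2  D=36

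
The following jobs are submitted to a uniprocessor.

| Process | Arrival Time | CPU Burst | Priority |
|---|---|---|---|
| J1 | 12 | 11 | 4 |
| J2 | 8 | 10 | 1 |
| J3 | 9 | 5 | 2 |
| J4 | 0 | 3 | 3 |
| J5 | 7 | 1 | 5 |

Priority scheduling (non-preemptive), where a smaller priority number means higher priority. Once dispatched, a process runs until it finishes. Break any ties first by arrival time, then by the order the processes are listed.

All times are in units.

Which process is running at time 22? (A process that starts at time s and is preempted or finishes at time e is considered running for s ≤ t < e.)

J3

Gantt: | J4 0-3 | idle 3-7 | J5 7-8 | J2 8-18 | J3 18-23 | J1 23-34 |
Completion: J1=34  J2=18  J3=23  J4=3  J5=8
Turnaround (C−A): J1=22  J2=10  J3=14  J4=3  J5=1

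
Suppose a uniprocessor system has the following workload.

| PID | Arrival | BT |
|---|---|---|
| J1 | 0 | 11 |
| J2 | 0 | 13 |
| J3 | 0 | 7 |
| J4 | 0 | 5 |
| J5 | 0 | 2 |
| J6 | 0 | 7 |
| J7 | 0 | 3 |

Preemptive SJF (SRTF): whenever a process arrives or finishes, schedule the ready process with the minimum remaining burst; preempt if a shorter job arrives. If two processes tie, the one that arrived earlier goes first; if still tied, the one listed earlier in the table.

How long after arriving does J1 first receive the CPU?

Timeline: | J5 0-2 | J7 2-5 | J4 5-10 | J3 10-17 | J6 17-24 | J1 24-35 | J2 35-48 |
Completion: J1=35  J2=48  J3=17  J4=10  J5=2  J6=24  J7=5
Turnaround (C−A): J1=35  J2=48  J3=17  J4=10  J5=2  J6=24  J7=5
Response(J1) = first start − arrival = 24 − 0 = 24

24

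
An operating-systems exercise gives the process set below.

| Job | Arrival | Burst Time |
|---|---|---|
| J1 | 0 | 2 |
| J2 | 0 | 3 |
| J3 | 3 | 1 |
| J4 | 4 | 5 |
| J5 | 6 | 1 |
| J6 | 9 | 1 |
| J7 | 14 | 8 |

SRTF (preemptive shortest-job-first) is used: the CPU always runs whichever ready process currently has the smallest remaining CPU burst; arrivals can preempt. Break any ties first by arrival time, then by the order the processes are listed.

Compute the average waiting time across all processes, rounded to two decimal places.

Gantt: | J1 0-2 | J2 2-3 | J3 3-4 | J2 4-6 | J5 6-7 | J4 7-9 | J6 9-10 | J4 10-13 | idle 13-14 | J7 14-22 |
Completion: J1=2  J2=6  J3=4  J4=13  J5=7  J6=10  J7=22
Turnaround (C−A): J1=2  J2=6  J3=1  J4=9  J5=1  J6=1  J7=8
Waiting times: J1=0, J2=3, J3=0, J4=4, J5=0, J6=0, J7=0
Average waiting = (0+3+0+4+0+0+0) / 7 = 7/7 = 1.00

1.00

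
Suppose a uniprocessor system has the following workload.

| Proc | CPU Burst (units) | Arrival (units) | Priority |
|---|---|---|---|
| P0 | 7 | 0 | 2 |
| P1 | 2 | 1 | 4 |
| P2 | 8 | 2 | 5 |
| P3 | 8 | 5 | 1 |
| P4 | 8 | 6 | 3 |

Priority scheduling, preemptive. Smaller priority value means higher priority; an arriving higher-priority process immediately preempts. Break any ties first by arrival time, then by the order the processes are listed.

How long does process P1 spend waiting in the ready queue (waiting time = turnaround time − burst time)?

22

Timeline: | P0 0-5 | P3 5-13 | P0 13-15 | P4 15-23 | P1 23-25 | P2 25-33 |
Completion: P0=15  P1=25  P2=33  P3=13  P4=23
Turnaround (C−A): P0=15  P1=24  P2=31  P3=8  P4=17
Waiting(P1) = turnaround − burst = 24 − 2 = 22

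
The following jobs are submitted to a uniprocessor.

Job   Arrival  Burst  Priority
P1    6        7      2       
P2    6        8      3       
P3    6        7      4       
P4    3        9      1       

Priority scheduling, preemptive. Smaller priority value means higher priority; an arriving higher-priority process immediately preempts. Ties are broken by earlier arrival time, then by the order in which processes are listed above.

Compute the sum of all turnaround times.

Timeline: | idle 0-3 | P4 3-12 | P1 12-19 | P2 19-27 | P3 27-34 |
Completion: P1=19  P2=27  P3=34  P4=12
Turnaround (C−A): P1=13  P2=21  P3=28  P4=9
Turnaround = completion − arrival: P1=13, P2=21, P3=28, P4=9
Total turnaround = 13 + 21 + 28 + 9 = 71

71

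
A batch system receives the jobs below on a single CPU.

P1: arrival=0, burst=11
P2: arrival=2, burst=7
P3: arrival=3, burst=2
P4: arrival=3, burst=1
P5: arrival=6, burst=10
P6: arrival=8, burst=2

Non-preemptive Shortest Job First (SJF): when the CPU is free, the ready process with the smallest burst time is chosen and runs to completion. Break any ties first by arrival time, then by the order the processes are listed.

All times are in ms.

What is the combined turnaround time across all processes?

87

Schedule: | P1 0-11 | P4 11-12 | P3 12-14 | P6 14-16 | P2 16-23 | P5 23-33 |
Completion: P1=11  P2=23  P3=14  P4=12  P5=33  P6=16
Turnaround = completion − arrival: P1=11, P2=21, P3=11, P4=9, P5=27, P6=8
Total turnaround = 11 + 21 + 11 + 9 + 27 + 8 = 87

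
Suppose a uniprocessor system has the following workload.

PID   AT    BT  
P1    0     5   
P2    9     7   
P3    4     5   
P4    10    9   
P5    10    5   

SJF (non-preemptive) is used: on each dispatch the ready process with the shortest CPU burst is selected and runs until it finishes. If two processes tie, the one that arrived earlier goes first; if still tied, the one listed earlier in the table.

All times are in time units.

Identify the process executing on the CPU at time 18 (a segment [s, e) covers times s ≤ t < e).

Gantt: | P1 0-5 | P3 5-10 | P5 10-15 | P2 15-22 | P4 22-31 |
Completion: P1=5  P2=22  P3=10  P4=31  P5=15
Turnaround (C−A): P1=5  P2=13  P3=6  P4=21  P5=5

P2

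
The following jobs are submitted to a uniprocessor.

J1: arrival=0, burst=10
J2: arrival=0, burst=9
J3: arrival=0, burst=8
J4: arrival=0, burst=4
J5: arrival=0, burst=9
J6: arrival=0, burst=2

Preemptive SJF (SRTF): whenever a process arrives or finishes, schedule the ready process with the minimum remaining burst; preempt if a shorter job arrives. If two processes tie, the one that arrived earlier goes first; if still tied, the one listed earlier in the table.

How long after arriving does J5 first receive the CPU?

23

Gantt: | J6 0-2 | J4 2-6 | J3 6-14 | J2 14-23 | J5 23-32 | J1 32-42 |
Completion: J1=42  J2=23  J3=14  J4=6  J5=32  J6=2
Turnaround (C−A): J1=42  J2=23  J3=14  J4=6  J5=32  J6=2
Response(J5) = first start − arrival = 23 − 0 = 23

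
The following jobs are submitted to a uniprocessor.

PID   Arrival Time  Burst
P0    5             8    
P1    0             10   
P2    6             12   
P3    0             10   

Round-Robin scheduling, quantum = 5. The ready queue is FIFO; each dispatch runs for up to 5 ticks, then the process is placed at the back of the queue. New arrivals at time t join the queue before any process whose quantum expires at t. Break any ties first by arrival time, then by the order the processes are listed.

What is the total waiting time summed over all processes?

72

Timeline: | P1 0-5 | P3 5-10 | P0 10-15 | P1 15-20 | P2 20-25 | P3 25-30 | P0 30-33 | P2 33-40 |
Completion: P0=33  P1=20  P2=40  P3=30
Turnaround (C−A): P0=28  P1=20  P2=34  P3=30
Waiting = turnaround − burst: P0=20, P1=10, P2=22, P3=20
Total waiting = 20 + 10 + 22 + 20 = 72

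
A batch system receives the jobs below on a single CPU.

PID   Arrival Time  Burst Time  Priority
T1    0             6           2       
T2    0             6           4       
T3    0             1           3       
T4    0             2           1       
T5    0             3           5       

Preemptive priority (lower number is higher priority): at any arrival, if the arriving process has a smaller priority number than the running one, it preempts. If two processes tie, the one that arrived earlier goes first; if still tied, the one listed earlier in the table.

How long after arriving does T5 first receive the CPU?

15

Schedule: | T4 0-2 | T1 2-8 | T3 8-9 | T2 9-15 | T5 15-18 |
Completion: T1=8  T2=15  T3=9  T4=2  T5=18
Turnaround (C−A): T1=8  T2=15  T3=9  T4=2  T5=18
Response(T5) = first start − arrival = 15 − 0 = 15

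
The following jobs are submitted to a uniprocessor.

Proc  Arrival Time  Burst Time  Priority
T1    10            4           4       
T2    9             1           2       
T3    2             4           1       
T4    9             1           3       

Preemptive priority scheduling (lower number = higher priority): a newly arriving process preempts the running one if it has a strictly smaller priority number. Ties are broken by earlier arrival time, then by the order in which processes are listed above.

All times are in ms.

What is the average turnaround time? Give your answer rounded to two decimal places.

3.00

Timeline: | idle 0-2 | T3 2-6 | idle 6-9 | T2 9-10 | T4 10-11 | T1 11-15 |
Completion: T1=15  T2=10  T3=6  T4=11
Turnaround times: T1=5, T2=1, T3=4, T4=2
Average turnaround = (5+1+4+2) / 4 = 12/4 = 3.00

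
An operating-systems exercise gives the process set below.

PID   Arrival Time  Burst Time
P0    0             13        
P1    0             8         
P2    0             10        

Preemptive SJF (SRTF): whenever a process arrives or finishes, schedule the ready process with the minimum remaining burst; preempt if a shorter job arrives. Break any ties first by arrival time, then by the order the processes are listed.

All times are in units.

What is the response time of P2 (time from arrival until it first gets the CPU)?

8

Timeline: | P1 0-8 | P2 8-18 | P0 18-31 |
Completion: P0=31  P1=8  P2=18
Response(P2) = first start − arrival = 8 − 0 = 8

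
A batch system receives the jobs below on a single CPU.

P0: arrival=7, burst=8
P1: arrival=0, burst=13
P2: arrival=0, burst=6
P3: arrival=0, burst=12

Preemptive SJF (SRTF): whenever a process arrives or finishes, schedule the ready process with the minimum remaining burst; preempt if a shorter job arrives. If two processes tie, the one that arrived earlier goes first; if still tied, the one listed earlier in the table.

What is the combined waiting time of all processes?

40

Timeline: | P2 0-6 | P3 6-7 | P0 7-15 | P3 15-26 | P1 26-39 |
Completion: P0=15  P1=39  P2=6  P3=26
Waiting = turnaround − burst: P0=0, P1=26, P2=0, P3=14
Total waiting = 0 + 26 + 0 + 14 = 40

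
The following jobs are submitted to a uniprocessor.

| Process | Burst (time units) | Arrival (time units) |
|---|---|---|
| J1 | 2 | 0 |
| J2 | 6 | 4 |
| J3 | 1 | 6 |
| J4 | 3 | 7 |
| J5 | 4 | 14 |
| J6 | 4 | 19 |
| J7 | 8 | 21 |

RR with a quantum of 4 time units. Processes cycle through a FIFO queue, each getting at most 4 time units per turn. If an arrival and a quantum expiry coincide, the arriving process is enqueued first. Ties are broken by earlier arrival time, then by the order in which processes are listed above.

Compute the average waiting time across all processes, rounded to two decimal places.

Schedule: | J1 0-2 | idle 2-4 | J2 4-8 | J3 8-9 | J4 9-12 | J2 12-14 | J5 14-18 | idle 18-19 | J6 19-23 | J7 23-31 |
Completion: J1=2  J2=14  J3=9  J4=12  J5=18  J6=23  J7=31
Turnaround (C−A): J1=2  J2=10  J3=3  J4=5  J5=4  J6=4  J7=10
Waiting times: J1=0, J2=4, J3=2, J4=2, J5=0, J6=0, J7=2
Average waiting = (0+4+2+2+0+0+2) / 7 = 10/7 = 1.43

1.43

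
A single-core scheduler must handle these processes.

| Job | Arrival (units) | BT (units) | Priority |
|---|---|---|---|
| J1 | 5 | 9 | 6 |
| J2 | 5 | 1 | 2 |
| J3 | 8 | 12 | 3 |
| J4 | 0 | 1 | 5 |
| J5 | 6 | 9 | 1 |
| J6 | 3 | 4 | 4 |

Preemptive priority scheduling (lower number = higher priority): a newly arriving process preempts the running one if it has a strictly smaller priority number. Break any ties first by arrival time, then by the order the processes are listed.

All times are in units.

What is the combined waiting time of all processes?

Gantt: | J4 0-1 | idle 1-3 | J6 3-5 | J2 5-6 | J5 6-15 | J3 15-27 | J6 27-29 | J1 29-38 |
Completion: J1=38  J2=6  J3=27  J4=1  J5=15  J6=29
Waiting = turnaround − burst: J1=24, J2=0, J3=7, J4=0, J5=0, J6=22
Total waiting = 24 + 0 + 7 + 0 + 0 + 22 = 53

53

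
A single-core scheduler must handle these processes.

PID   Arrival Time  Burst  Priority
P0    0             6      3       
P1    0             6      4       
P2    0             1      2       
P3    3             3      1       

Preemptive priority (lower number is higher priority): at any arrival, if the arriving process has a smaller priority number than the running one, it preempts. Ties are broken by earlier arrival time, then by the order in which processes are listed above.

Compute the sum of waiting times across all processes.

14

Schedule: | P2 0-1 | P0 1-3 | P3 3-6 | P0 6-10 | P1 10-16 |
Completion: P0=10  P1=16  P2=1  P3=6
Waiting = turnaround − burst: P0=4, P1=10, P2=0, P3=0
Total waiting = 4 + 10 + 0 + 0 = 14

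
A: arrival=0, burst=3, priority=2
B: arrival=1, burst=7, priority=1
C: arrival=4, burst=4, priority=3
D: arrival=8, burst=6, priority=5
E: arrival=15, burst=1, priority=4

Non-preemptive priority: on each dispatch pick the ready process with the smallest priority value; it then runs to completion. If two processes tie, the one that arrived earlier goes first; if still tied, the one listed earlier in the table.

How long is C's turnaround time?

Schedule: | A 0-3 | B 3-10 | C 10-14 | D 14-20 | E 20-21 |
Completion: A=3  B=10  C=14  D=20  E=21
Turnaround(C) = completion − arrival = 14 − 4 = 10

10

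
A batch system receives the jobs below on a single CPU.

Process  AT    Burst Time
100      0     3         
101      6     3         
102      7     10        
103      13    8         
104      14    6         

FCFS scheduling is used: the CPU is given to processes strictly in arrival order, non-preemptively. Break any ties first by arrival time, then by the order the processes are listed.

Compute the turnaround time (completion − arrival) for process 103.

14

Gantt: | 100 0-3 | idle 3-6 | 101 6-9 | 102 9-19 | 103 19-27 | 104 27-33 |
Completion: 100=3  101=9  102=19  103=27  104=33
Turnaround(103) = completion − arrival = 27 − 13 = 14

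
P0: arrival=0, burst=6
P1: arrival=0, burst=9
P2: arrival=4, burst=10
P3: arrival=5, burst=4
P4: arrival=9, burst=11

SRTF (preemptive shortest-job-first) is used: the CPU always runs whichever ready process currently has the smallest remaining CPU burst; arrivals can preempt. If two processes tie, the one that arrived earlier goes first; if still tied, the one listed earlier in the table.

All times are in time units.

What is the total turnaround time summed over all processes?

Gantt: | P0 0-6 | P3 6-10 | P1 10-19 | P2 19-29 | P4 29-40 |
Completion: P0=6  P1=19  P2=29  P3=10  P4=40
Turnaround (C−A): P0=6  P1=19  P2=25  P3=5  P4=31
Turnaround = completion − arrival: P0=6, P1=19, P2=25, P3=5, P4=31
Total turnaround = 6 + 19 + 25 + 5 + 31 = 86

86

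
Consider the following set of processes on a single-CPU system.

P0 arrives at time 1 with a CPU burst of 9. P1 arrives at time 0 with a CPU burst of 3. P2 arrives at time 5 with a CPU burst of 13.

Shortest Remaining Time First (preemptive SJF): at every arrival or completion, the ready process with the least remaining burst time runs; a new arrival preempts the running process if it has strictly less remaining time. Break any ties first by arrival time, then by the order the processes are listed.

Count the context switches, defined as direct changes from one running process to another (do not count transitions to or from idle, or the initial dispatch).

Schedule: | P1 0-3 | P0 3-12 | P2 12-25 |
Completion: P0=12  P1=3  P2=25
Turnaround (C−A): P0=11  P1=3  P2=20

2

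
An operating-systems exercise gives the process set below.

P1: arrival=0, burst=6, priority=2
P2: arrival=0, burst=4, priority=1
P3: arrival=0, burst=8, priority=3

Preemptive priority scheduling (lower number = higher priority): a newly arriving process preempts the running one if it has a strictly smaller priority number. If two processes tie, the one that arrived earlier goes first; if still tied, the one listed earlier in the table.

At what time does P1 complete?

Schedule: | P2 0-4 | P1 4-10 | P3 10-18 |
Completion: P1=10  P2=4  P3=18
Turnaround (C−A): P1=10  P2=4  P3=18

10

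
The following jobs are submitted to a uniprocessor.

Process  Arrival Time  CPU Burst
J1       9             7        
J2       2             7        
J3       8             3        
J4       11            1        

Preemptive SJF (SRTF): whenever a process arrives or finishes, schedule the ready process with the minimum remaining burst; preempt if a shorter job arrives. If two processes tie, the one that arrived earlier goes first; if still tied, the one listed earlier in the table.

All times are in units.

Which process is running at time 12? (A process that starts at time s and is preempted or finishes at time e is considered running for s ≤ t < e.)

Schedule: | idle 0-2 | J2 2-9 | J3 9-12 | J4 12-13 | J1 13-20 |
Completion: J1=20  J2=9  J3=12  J4=13

J4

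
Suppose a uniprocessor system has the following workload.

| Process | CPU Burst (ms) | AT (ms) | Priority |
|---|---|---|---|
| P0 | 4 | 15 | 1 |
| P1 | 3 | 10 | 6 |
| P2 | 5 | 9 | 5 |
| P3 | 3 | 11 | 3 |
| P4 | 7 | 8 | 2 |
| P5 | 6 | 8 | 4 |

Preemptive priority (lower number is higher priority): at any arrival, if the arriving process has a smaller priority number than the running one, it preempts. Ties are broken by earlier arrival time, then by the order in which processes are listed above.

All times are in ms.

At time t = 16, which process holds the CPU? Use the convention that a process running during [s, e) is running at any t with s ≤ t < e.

P0

Gantt: | idle 0-8 | P4 8-15 | P0 15-19 | P3 19-22 | P5 22-28 | P2 28-33 | P1 33-36 |
Completion: P0=19  P1=36  P2=33  P3=22  P4=15  P5=28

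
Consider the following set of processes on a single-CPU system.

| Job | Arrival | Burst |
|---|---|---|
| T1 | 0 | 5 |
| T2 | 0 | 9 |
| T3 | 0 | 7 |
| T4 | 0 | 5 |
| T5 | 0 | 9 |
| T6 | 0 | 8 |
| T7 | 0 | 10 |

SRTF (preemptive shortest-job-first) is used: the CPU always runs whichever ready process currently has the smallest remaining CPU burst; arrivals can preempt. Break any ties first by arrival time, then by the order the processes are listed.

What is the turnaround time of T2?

34

Gantt: | T1 0-5 | T4 5-10 | T3 10-17 | T6 17-25 | T2 25-34 | T5 34-43 | T7 43-53 |
Completion: T1=5  T2=34  T3=17  T4=10  T5=43  T6=25  T7=53
Turnaround (C−A): T1=5  T2=34  T3=17  T4=10  T5=43  T6=25  T7=53
Turnaround(T2) = completion − arrival = 34 − 0 = 34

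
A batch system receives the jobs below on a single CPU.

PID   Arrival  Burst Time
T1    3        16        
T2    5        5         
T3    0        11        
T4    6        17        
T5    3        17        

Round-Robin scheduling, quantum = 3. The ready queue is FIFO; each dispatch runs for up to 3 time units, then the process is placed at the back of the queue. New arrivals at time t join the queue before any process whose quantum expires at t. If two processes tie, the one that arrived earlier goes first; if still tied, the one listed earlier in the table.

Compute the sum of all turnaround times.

Gantt: | T3 0-3 | T1 3-6 | T5 6-9 | T3 9-12 | T2 12-15 | T4 15-18 | T1 18-21 | T5 21-24 | T3 24-27 | T2 27-29 | T4 29-32 | T1 32-35 | T5 35-38 | T3 38-40 | T4 40-43 | T1 43-46 | T5 46-49 | T4 49-52 | T1 52-55 | T5 55-58 | T4 58-61 | T1 61-62 | T5 62-64 | T4 64-66 |
Completion: T1=62  T2=29  T3=40  T4=66  T5=64
Turnaround = completion − arrival: T1=59, T2=24, T3=40, T4=60, T5=61
Total turnaround = 59 + 24 + 40 + 60 + 61 = 244

244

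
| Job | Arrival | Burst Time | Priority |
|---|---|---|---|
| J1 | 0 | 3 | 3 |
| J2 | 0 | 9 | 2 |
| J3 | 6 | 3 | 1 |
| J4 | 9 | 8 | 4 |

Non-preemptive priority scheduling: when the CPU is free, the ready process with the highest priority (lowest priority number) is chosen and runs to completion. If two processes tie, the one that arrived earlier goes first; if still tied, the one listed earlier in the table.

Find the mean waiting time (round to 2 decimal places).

Timeline: | J2 0-9 | J3 9-12 | J1 12-15 | J4 15-23 |
Completion: J1=15  J2=9  J3=12  J4=23
Waiting times: J1=12, J2=0, J3=3, J4=6
Average waiting = (12+0+3+6) / 4 = 21/4 = 5.25

5.25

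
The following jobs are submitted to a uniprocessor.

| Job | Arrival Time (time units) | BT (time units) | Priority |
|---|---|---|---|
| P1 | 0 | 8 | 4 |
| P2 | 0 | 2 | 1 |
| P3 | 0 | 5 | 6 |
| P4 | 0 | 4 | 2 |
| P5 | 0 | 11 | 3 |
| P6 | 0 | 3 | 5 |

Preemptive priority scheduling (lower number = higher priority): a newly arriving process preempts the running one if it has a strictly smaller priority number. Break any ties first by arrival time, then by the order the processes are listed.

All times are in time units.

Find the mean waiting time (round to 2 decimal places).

Timeline: | P2 0-2 | P4 2-6 | P5 6-17 | P1 17-25 | P6 25-28 | P3 28-33 |
Completion: P1=25  P2=2  P3=33  P4=6  P5=17  P6=28
Turnaround (C−A): P1=25  P2=2  P3=33  P4=6  P5=17  P6=28
Waiting times: P1=17, P2=0, P3=28, P4=2, P5=6, P6=25
Average waiting = (17+0+28+2+6+25) / 6 = 78/6 = 13.00

13.00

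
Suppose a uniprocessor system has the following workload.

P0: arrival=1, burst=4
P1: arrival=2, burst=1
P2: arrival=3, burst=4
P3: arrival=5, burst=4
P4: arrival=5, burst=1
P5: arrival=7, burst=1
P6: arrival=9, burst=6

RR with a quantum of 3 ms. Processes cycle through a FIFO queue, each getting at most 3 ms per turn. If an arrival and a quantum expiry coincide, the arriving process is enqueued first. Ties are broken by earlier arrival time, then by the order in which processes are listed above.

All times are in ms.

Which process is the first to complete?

Schedule: | idle 0-1 | P0 1-4 | P1 4-5 | P2 5-8 | P0 8-9 | P3 9-12 | P4 12-13 | P5 13-14 | P2 14-15 | P6 15-18 | P3 18-19 | P6 19-22 |
Completion: P0=9  P1=5  P2=15  P3=19  P4=13  P5=14  P6=22
Finish order: P1 → P0 → P4 → P5 → P2 → P3 → P6

P1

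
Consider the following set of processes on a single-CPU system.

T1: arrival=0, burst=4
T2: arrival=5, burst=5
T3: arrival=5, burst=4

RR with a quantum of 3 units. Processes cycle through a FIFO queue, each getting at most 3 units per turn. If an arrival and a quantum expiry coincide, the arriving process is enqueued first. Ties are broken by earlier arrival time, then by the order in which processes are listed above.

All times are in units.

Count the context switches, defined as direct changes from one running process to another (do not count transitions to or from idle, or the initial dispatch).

3

Timeline: | T1 0-4 | idle 4-5 | T2 5-8 | T3 8-11 | T2 11-13 | T3 13-14 |
Completion: T1=4  T2=13  T3=14
Turnaround (C−A): T1=4  T2=8  T3=9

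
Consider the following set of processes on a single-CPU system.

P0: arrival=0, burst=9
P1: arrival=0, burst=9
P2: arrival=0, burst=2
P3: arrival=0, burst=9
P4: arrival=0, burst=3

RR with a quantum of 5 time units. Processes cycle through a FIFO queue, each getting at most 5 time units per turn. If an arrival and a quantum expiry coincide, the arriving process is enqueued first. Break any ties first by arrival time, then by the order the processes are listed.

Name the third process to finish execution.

Gantt: | P0 0-5 | P1 5-10 | P2 10-12 | P3 12-17 | P4 17-20 | P0 20-24 | P1 24-28 | P3 28-32 |
Completion: P0=24  P1=28  P2=12  P3=32  P4=20
Turnaround (C−A): P0=24  P1=28  P2=12  P3=32  P4=20
Finish order: P2 → P4 → P0 → P1 → P3

P0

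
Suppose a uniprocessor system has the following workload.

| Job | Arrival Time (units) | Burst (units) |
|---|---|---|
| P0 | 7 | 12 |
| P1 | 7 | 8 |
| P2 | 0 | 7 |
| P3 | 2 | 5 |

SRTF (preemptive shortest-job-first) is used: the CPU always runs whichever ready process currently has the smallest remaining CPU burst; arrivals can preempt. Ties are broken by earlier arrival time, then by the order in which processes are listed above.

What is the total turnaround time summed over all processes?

55

Gantt: | P2 0-7 | P3 7-12 | P1 12-20 | P0 20-32 |
Completion: P0=32  P1=20  P2=7  P3=12
Turnaround (C−A): P0=25  P1=13  P2=7  P3=10
Turnaround = completion − arrival: P0=25, P1=13, P2=7, P3=10
Total turnaround = 25 + 13 + 7 + 10 = 55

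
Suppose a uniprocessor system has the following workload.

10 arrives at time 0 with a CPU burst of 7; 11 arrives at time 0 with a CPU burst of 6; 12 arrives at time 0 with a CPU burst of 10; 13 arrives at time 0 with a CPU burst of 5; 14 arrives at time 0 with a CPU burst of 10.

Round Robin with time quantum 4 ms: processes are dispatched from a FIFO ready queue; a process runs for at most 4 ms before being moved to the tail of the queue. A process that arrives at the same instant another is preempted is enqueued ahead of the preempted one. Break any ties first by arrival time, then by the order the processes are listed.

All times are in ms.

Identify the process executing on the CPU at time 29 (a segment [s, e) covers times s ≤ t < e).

13

Schedule: | 10 0-4 | 11 4-8 | 12 8-12 | 13 12-16 | 14 16-20 | 10 20-23 | 11 23-25 | 12 25-29 | 13 29-30 | 14 30-34 | 12 34-36 | 14 36-38 |
Completion: 10=23  11=25  12=36  13=30  14=38
Turnaround (C−A): 10=23  11=25  12=36  13=30  14=38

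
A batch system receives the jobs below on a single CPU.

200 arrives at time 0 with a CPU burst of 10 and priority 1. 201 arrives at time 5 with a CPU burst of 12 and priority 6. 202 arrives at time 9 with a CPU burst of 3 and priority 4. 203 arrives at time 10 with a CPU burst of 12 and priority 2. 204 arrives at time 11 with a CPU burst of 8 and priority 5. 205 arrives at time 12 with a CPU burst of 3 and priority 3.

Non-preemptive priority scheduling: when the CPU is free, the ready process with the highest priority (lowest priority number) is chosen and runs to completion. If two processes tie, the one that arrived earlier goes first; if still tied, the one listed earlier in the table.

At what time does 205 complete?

Schedule: | 200 0-10 | 203 10-22 | 205 22-25 | 202 25-28 | 204 28-36 | 201 36-48 |
Completion: 200=10  201=48  202=28  203=22  204=36  205=25

25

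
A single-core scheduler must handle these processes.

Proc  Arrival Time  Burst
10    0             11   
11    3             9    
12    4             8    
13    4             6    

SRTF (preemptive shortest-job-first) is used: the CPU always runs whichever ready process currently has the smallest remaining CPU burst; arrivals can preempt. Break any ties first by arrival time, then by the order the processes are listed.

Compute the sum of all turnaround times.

75

Schedule: | 10 0-4 | 13 4-10 | 10 10-17 | 12 17-25 | 11 25-34 |
Completion: 10=17  11=34  12=25  13=10
Turnaround (C−A): 10=17  11=31  12=21  13=6
Turnaround = completion − arrival: 10=17, 11=31, 12=21, 13=6
Total turnaround = 17 + 31 + 21 + 6 = 75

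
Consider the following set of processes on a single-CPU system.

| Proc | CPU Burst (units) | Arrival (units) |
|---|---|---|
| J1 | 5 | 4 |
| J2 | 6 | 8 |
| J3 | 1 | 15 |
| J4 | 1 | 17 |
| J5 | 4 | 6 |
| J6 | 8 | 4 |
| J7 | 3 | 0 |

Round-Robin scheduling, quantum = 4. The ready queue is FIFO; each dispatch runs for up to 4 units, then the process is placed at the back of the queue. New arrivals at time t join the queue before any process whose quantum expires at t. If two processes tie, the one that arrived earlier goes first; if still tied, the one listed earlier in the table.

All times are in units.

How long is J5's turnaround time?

Schedule: | J7 0-3 | idle 3-4 | J1 4-8 | J6 8-12 | J5 12-16 | J2 16-20 | J1 20-21 | J6 21-25 | J3 25-26 | J4 26-27 | J2 27-29 |
Completion: J1=21  J2=29  J3=26  J4=27  J5=16  J6=25  J7=3
Turnaround (C−A): J1=17  J2=21  J3=11  J4=10  J5=10  J6=21  J7=3
Turnaround(J5) = completion − arrival = 16 − 6 = 10

10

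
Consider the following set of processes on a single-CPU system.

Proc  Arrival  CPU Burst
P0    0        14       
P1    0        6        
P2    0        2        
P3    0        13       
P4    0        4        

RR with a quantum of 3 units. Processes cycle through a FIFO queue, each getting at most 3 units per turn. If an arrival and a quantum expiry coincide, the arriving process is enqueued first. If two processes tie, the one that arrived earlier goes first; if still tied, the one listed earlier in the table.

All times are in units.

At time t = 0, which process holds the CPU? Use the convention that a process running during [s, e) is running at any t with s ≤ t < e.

Gantt: | P0 0-3 | P1 3-6 | P2 6-8 | P3 8-11 | P4 11-14 | P0 14-17 | P1 17-20 | P3 20-23 | P4 23-24 | P0 24-27 | P3 27-30 | P0 30-33 | P3 33-36 | P0 36-38 | P3 38-39 |
Completion: P0=38  P1=20  P2=8  P3=39  P4=24

P0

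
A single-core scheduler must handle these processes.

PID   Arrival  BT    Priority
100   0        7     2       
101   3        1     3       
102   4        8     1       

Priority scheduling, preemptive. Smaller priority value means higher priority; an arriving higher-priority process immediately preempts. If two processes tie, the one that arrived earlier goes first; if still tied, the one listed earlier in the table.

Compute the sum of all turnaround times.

Gantt: | 100 0-4 | 102 4-12 | 100 12-15 | 101 15-16 |
Completion: 100=15  101=16  102=12
Turnaround = completion − arrival: 100=15, 101=13, 102=8
Total turnaround = 15 + 13 + 8 = 36

36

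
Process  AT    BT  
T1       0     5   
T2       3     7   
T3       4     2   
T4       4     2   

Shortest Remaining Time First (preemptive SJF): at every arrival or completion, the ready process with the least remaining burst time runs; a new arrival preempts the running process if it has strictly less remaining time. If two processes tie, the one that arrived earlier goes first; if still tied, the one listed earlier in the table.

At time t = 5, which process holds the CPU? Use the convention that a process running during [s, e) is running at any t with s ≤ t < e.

T3

Schedule: | T1 0-5 | T3 5-7 | T4 7-9 | T2 9-16 |
Completion: T1=5  T2=16  T3=7  T4=9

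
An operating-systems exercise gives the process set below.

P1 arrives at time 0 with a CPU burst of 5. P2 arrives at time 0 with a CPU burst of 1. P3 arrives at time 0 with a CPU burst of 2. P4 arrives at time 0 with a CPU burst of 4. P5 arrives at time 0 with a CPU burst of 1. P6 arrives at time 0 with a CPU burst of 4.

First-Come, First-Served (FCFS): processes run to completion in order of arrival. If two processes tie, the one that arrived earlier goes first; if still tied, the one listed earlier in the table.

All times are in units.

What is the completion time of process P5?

Schedule: | P1 0-5 | P2 5-6 | P3 6-8 | P4 8-12 | P5 12-13 | P6 13-17 |
Completion: P1=5  P2=6  P3=8  P4=12  P5=13  P6=17
Turnaround (C−A): P1=5  P2=6  P3=8  P4=12  P5=13  P6=17

13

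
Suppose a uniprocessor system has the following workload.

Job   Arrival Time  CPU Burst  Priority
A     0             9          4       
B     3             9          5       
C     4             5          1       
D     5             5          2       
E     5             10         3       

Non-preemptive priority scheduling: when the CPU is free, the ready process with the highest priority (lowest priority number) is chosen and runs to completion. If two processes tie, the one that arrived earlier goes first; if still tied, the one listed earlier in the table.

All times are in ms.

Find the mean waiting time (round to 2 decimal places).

Gantt: | A 0-9 | C 9-14 | D 14-19 | E 19-29 | B 29-38 |
Completion: A=9  B=38  C=14  D=19  E=29
Turnaround (C−A): A=9  B=35  C=10  D=14  E=24
Waiting times: A=0, B=26, C=5, D=9, E=14
Average waiting = (0+26+5+9+14) / 5 = 54/5 = 10.80

10.80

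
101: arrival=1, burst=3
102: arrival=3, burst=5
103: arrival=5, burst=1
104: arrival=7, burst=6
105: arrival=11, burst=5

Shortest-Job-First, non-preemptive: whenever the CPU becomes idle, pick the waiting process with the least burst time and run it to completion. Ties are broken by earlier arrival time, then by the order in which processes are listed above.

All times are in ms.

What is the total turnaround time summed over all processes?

33

Schedule: | idle 0-1 | 101 1-4 | 102 4-9 | 103 9-10 | 104 10-16 | 105 16-21 |
Completion: 101=4  102=9  103=10  104=16  105=21
Turnaround (C−A): 101=3  102=6  103=5  104=9  105=10
Turnaround = completion − arrival: 101=3, 102=6, 103=5, 104=9, 105=10
Total turnaround = 3 + 6 + 5 + 9 + 10 = 33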